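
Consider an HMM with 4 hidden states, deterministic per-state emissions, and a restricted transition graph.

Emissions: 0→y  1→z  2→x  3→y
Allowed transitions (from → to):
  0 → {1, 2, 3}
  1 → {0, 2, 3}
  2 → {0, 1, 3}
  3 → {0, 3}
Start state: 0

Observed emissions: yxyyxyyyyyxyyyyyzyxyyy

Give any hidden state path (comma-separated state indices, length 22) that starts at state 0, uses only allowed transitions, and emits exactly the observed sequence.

0,2,3,0,2,3,3,0,3,0,2,3,3,0,3,0,1,0,2,0,3,3

  pos 0: y in {0,3}, choose 0; start
  pos 1: x in {2}, choose 2; 0->2 ok
  pos 2: y in {0,3}, choose 3; 2->3 ok
  pos 3: y in {0,3}, choose 0; 3->0 ok
  pos 4: x in {2}, choose 2; 0->2 ok
  pos 5: y in {0,3}, choose 3; 2->3 ok
  pos 6: y in {0,3}, choose 3; 3->3 ok
  pos 7: y in {0,3}, choose 0; 3->0 ok
  pos 8: y in {0,3}, choose 3; 0->3 ok
  pos 9: y in {0,3}, choose 0; 3->0 ok
  pos 10: x in {2}, choose 2; 0->2 ok
  pos 11: y in {0,3}, choose 3; 2->3 ok
  pos 12: y in {0,3}, choose 3; 3->3 ok
  pos 13: y in {0,3}, choose 0; 3->0 ok
  pos 14: y in {0,3}, choose 3; 0->3 ok
  pos 15: y in {0,3}, choose 0; 3->0 ok
  pos 16: z in {1}, choose 1; 0->1 ok
  pos 17: y in {0,3}, choose 0; 1->0 ok
  pos 18: x in {2}, choose 2; 0->2 ok
  pos 19: y in {0,3}, choose 0; 2->0 ok
  pos 20: y in {0,3}, choose 3; 0->3 ok
  pos 21: y in {0,3}, choose 3; 3->3 ok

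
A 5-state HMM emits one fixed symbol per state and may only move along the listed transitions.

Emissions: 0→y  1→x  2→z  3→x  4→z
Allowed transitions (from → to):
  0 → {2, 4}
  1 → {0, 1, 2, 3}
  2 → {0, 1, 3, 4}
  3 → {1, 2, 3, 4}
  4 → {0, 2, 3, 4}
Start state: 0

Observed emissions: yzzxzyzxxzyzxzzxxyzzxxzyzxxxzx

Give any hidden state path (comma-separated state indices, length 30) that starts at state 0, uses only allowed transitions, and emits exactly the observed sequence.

  [0] y  {0}  => 0  start
  [1] z  {2,4}  => 4  0->4 ok
  [2] z  {2,4}  => 2  4->2 ok
  [3] x  {1,3}  => 3  2->3 ok
  [4] z  {2,4}  => 2  3->2 ok
  [5] y  {0}  => 0  2->0 ok
  [6] z  {2,4}  => 2  0->2 ok
  [7] x  {1,3}  => 3  2->3 ok
  [8] x  {1,3}  => 3  3->3 ok
  [9] z  {2,4}  => 2  3->2 ok
  [10] y  {0}  => 0  2->0 ok
  [11] z  {2,4}  => 4  0->4 ok
  [12] x  {1,3}  => 3  4->3 ok
  [13] z  {2,4}  => 4  3->4 ok
  [14] z  {2,4}  => 4  4->4 ok
  [15] x  {1,3}  => 3  4->3 ok
  [16] x  {1,3}  => 1  3->1 ok
  [17] y  {0}  => 0  1->0 ok
  [18] z  {2,4}  => 2  0->2 ok
  [19] z  {2,4}  => 4  2->4 ok
  [20] x  {1,3}  => 3  4->3 ok
  [21] x  {1,3}  => 3  3->3 ok
  [22] z  {2,4}  => 2  3->2 ok
  [23] y  {0}  => 0  2->0 ok
  [24] z  {2,4}  => 2  0->2 ok
  [25] x  {1,3}  => 1  2->1 ok
  [26] x  {1,3}  => 3  1->3 ok
  [27] x  {1,3}  => 3  3->3 ok
  [28] z  {2,4}  => 4  3->4 ok
  [29] x  {1,3}  => 3  4->3 ok

0,4,2,3,2,0,2,3,3,2,0,4,3,4,4,3,1,0,2,4,3,3,2,0,2,1,3,3,4,3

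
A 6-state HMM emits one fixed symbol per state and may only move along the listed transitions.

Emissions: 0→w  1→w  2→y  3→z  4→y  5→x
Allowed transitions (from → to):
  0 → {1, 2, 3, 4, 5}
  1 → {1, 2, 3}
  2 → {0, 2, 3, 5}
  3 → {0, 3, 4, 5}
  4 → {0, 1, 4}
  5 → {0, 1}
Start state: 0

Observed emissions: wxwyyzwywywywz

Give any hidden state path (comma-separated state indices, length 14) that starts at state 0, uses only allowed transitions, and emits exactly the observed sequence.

  0: obs=w cand={0,1} pick 0 [start]
  1: obs=x cand={5} pick 5 [0->5 ok]
  2: obs=w cand={0,1} pick 0 [5->0 ok]
  3: obs=y cand={2,4} pick 2 [0->2 ok]
  4: obs=y cand={2,4} pick 2 [2->2 ok]
  5: obs=z cand={3} pick 3 [2->3 ok]
  6: obs=w cand={0,1} pick 0 [3->0 ok]
  7: obs=y cand={2,4} pick 4 [0->4 ok]
  8: obs=w cand={0,1} pick 0 [4->0 ok]
  9: obs=y cand={2,4} pick 2 [0->2 ok]
  10: obs=w cand={0,1} pick 0 [2->0 ok]
  11: obs=y cand={2,4} pick 4 [0->4 ok]
  12: obs=w cand={0,1} pick 1 [4->1 ok]
  13: obs=z cand={3} pick 3 [1->3 ok]

0,5,0,2,2,3,0,4,0,2,0,4,1,3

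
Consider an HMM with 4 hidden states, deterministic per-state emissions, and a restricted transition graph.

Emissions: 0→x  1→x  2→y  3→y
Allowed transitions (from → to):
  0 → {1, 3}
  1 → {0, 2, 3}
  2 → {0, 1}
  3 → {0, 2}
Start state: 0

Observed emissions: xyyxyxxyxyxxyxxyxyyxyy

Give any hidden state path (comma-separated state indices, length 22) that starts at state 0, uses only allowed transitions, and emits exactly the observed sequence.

  [0] x  {0,1}  => 0  start
  [1] y  {2,3}  => 3  0->3 ok
  [2] y  {2,3}  => 2  3->2 ok
  [3] x  {0,1}  => 1  2->1 ok
  [4] y  {2,3}  => 2  1->2 ok
  [5] x  {0,1}  => 0  2->0 ok
  [6] x  {0,1}  => 1  0->1 ok
  [7] y  {2,3}  => 2  1->2 ok
  [8] x  {0,1}  => 1  2->1 ok
  [9] y  {2,3}  => 3  1->3 ok
  [10] x  {0,1}  => 0  3->0 ok
  [11] x  {0,1}  => 1  0->1 ok
  [12] y  {2,3}  => 3  1->3 ok
  [13] x  {0,1}  => 0  3->0 ok
  [14] x  {0,1}  => 1  0->1 ok
  [15] y  {2,3}  => 2  1->2 ok
  [16] x  {0,1}  => 0  2->0 ok
  [17] y  {2,3}  => 3  0->3 ok
  [18] y  {2,3}  => 2  3->2 ok
  [19] x  {0,1}  => 0  2->0 ok
  [20] y  {2,3}  => 3  0->3 ok
  [21] y  {2,3}  => 2  3->2 ok

0,3,2,1,2,0,1,2,1,3,0,1,3,0,1,2,0,3,2,0,3,2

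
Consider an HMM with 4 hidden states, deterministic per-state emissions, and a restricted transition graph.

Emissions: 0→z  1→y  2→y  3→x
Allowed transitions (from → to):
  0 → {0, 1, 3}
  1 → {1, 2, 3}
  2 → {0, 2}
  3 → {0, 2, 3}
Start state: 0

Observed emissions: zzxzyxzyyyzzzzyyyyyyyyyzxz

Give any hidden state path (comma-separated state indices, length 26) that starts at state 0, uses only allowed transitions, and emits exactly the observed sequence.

0,0,3,0,1,3,0,1,2,2,0,0,0,0,1,1,1,1,1,1,1,2,2,0,3,0

  0: obs=z cand={0} pick 0 [start]
  1: obs=z cand={0} pick 0 [0->0 ok]
  2: obs=x cand={3} pick 3 [0->3 ok]
  3: obs=z cand={0} pick 0 [3->0 ok]
  4: obs=y cand={1,2} pick 1 [0->1 ok]
  5: obs=x cand={3} pick 3 [1->3 ok]
  6: obs=z cand={0} pick 0 [3->0 ok]
  7: obs=y cand={1,2} pick 1 [0->1 ok]
  8: obs=y cand={1,2} pick 2 [1->2 ok]
  9: obs=y cand={1,2} pick 2 [2->2 ok]
  10: obs=z cand={0} pick 0 [2->0 ok]
  11: obs=z cand={0} pick 0 [0->0 ok]
  12: obs=z cand={0} pick 0 [0->0 ok]
  13: obs=z cand={0} pick 0 [0->0 ok]
  14: obs=y cand={1,2} pick 1 [0->1 ok]
  15: obs=y cand={1,2} pick 1 [1->1 ok]
  16: obs=y cand={1,2} pick 1 [1->1 ok]
  17: obs=y cand={1,2} pick 1 [1->1 ok]
  18: obs=y cand={1,2} pick 1 [1->1 ok]
  19: obs=y cand={1,2} pick 1 [1->1 ok]
  20: obs=y cand={1,2} pick 1 [1->1 ok]
  21: obs=y cand={1,2} pick 2 [1->2 ok]
  22: obs=y cand={1,2} pick 2 [2->2 ok]
  23: obs=z cand={0} pick 0 [2->0 ok]
  24: obs=x cand={3} pick 3 [0->3 ok]
  25: obs=z cand={0} pick 0 [3->0 ok]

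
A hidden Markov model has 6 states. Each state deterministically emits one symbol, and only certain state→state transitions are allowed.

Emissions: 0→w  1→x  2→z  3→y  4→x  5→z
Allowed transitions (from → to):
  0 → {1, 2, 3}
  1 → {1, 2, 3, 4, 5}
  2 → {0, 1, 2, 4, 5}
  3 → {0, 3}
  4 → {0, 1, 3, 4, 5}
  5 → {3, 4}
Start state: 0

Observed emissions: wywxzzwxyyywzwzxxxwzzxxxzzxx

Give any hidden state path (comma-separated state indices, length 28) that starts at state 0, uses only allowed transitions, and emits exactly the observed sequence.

0,3,0,1,2,2,0,1,3,3,3,0,2,0,2,4,1,4,0,2,2,4,4,1,2,5,4,1

  pos 0: w in {0}, choose 0; start
  pos 1: y in {3}, choose 3; 0->3 ok
  pos 2: w in {0}, choose 0; 3->0 ok
  pos 3: x in {1,4}, choose 1; 0->1 ok
  pos 4: z in {2,5}, choose 2; 1->2 ok
  pos 5: z in {2,5}, choose 2; 2->2 ok
  pos 6: w in {0}, choose 0; 2->0 ok
  pos 7: x in {1,4}, choose 1; 0->1 ok
  pos 8: y in {3}, choose 3; 1->3 ok
  pos 9: y in {3}, choose 3; 3->3 ok
  pos 10: y in {3}, choose 3; 3->3 ok
  pos 11: w in {0}, choose 0; 3->0 ok
  pos 12: z in {2,5}, choose 2; 0->2 ok
  pos 13: w in {0}, choose 0; 2->0 ok
  pos 14: z in {2,5}, choose 2; 0->2 ok
  pos 15: x in {1,4}, choose 4; 2->4 ok
  pos 16: x in {1,4}, choose 1; 4->1 ok
  pos 17: x in {1,4}, choose 4; 1->4 ok
  pos 18: w in {0}, choose 0; 4->0 ok
  pos 19: z in {2,5}, choose 2; 0->2 ok
  pos 20: z in {2,5}, choose 2; 2->2 ok
  pos 21: x in {1,4}, choose 4; 2->4 ok
  pos 22: x in {1,4}, choose 4; 4->4 ok
  pos 23: x in {1,4}, choose 1; 4->1 ok
  pos 24: z in {2,5}, choose 2; 1->2 ok
  pos 25: z in {2,5}, choose 5; 2->5 ok
  pos 26: x in {1,4}, choose 4; 5->4 ok
  pos 27: x in {1,4}, choose 1; 4->1 ok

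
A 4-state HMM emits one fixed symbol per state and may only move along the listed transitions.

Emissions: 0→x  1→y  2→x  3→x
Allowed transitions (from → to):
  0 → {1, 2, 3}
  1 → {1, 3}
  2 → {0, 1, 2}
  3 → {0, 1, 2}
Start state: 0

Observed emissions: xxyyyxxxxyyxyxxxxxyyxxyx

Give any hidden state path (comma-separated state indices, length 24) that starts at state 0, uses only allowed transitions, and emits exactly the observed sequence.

0,3,1,1,1,3,2,2,2,1,1,3,1,3,2,2,2,2,1,1,3,0,1,3

  t0 'x' -> {0,2,3}, take 0 (start)
  t1 'x' -> {0,2,3}, take 3 (0->3 ok)
  t2 'y' -> {1}, take 1 (3->1 ok)
  t3 'y' -> {1}, take 1 (1->1 ok)
  t4 'y' -> {1}, take 1 (1->1 ok)
  t5 'x' -> {0,2,3}, take 3 (1->3 ok)
  t6 'x' -> {0,2,3}, take 2 (3->2 ok)
  t7 'x' -> {0,2,3}, take 2 (2->2 ok)
  t8 'x' -> {0,2,3}, take 2 (2->2 ok)
  t9 'y' -> {1}, take 1 (2->1 ok)
  t10 'y' -> {1}, take 1 (1->1 ok)
  t11 'x' -> {0,2,3}, take 3 (1->3 ok)
  t12 'y' -> {1}, take 1 (3->1 ok)
  t13 'x' -> {0,2,3}, take 3 (1->3 ok)
  t14 'x' -> {0,2,3}, take 2 (3->2 ok)
  t15 'x' -> {0,2,3}, take 2 (2->2 ok)
  t16 'x' -> {0,2,3}, take 2 (2->2 ok)
  t17 'x' -> {0,2,3}, take 2 (2->2 ok)
  t18 'y' -> {1}, take 1 (2->1 ok)
  t19 'y' -> {1}, take 1 (1->1 ok)
  t20 'x' -> {0,2,3}, take 3 (1->3 ok)
  t21 'x' -> {0,2,3}, take 0 (3->0 ok)
  t22 'y' -> {1}, take 1 (0->1 ok)
  t23 'x' -> {0,2,3}, take 3 (1->3 ok)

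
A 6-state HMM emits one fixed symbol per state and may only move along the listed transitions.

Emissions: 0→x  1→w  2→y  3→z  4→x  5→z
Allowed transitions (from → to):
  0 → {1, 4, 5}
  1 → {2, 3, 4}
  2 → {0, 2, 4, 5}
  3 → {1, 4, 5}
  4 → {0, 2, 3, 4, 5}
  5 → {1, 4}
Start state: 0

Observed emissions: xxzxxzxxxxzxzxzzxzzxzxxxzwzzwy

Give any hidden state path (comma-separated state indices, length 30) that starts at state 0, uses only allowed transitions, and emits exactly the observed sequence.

  0: obs=x cand={0,4} pick 0 [start]
  1: obs=x cand={0,4} pick 4 [0->4 ok]
  2: obs=z cand={3,5} pick 5 [4->5 ok]
  3: obs=x cand={0,4} pick 4 [5->4 ok]
  4: obs=x cand={0,4} pick 4 [4->4 ok]
  5: obs=z cand={3,5} pick 5 [4->5 ok]
  6: obs=x cand={0,4} pick 4 [5->4 ok]
  7: obs=x cand={0,4} pick 0 [4->0 ok]
  8: obs=x cand={0,4} pick 4 [0->4 ok]
  9: obs=x cand={0,4} pick 0 [4->0 ok]
  10: obs=z cand={3,5} pick 5 [0->5 ok]
  11: obs=x cand={0,4} pick 4 [5->4 ok]
  12: obs=z cand={3,5} pick 5 [4->5 ok]
  13: obs=x cand={0,4} pick 4 [5->4 ok]
  14: obs=z cand={3,5} pick 3 [4->3 ok]
  15: obs=z cand={3,5} pick 5 [3->5 ok]
  16: obs=x cand={0,4} pick 4 [5->4 ok]
  17: obs=z cand={3,5} pick 3 [4->3 ok]
  18: obs=z cand={3,5} pick 5 [3->5 ok]
  19: obs=x cand={0,4} pick 4 [5->4 ok]
  20: obs=z cand={3,5} pick 3 [4->3 ok]
  21: obs=x cand={0,4} pick 4 [3->4 ok]
  22: obs=x cand={0,4} pick 4 [4->4 ok]
  23: obs=x cand={0,4} pick 4 [4->4 ok]
  24: obs=z cand={3,5} pick 5 [4->5 ok]
  25: obs=w cand={1} pick 1 [5->1 ok]
  26: obs=z cand={3,5} pick 3 [1->3 ok]
  27: obs=z cand={3,5} pick 5 [3->5 ok]
  28: obs=w cand={1} pick 1 [5->1 ok]
  29: obs=y cand={2} pick 2 [1->2 ok]

0,4,5,4,4,5,4,0,4,0,5,4,5,4,3,5,4,3,5,4,3,4,4,4,5,1,3,5,1,2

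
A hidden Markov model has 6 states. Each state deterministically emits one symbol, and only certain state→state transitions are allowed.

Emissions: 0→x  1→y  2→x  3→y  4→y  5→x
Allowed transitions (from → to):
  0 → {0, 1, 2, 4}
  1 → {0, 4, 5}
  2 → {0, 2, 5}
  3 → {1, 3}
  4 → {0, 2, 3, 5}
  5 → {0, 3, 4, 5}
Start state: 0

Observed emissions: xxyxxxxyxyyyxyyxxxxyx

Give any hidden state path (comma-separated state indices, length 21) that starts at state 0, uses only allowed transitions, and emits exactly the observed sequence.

0,0,4,5,5,0,0,4,5,3,3,1,5,3,1,5,5,0,0,1,0

  0: obs=x cand={0,2,5} pick 0 [start]
  1: obs=x cand={0,2,5} pick 0 [0->0 ok]
  2: obs=y cand={1,3,4} pick 4 [0->4 ok]
  3: obs=x cand={0,2,5} pick 5 [4->5 ok]
  4: obs=x cand={0,2,5} pick 5 [5->5 ok]
  5: obs=x cand={0,2,5} pick 0 [5->0 ok]
  6: obs=x cand={0,2,5} pick 0 [0->0 ok]
  7: obs=y cand={1,3,4} pick 4 [0->4 ok]
  8: obs=x cand={0,2,5} pick 5 [4->5 ok]
  9: obs=y cand={1,3,4} pick 3 [5->3 ok]
  10: obs=y cand={1,3,4} pick 3 [3->3 ok]
  11: obs=y cand={1,3,4} pick 1 [3->1 ok]
  12: obs=x cand={0,2,5} pick 5 [1->5 ok]
  13: obs=y cand={1,3,4} pick 3 [5->3 ok]
  14: obs=y cand={1,3,4} pick 1 [3->1 ok]
  15: obs=x cand={0,2,5} pick 5 [1->5 ok]
  16: obs=x cand={0,2,5} pick 5 [5->5 ok]
  17: obs=x cand={0,2,5} pick 0 [5->0 ok]
  18: obs=x cand={0,2,5} pick 0 [0->0 ok]
  19: obs=y cand={1,3,4} pick 1 [0->1 ok]
  20: obs=x cand={0,2,5} pick 0 [1->0 ok]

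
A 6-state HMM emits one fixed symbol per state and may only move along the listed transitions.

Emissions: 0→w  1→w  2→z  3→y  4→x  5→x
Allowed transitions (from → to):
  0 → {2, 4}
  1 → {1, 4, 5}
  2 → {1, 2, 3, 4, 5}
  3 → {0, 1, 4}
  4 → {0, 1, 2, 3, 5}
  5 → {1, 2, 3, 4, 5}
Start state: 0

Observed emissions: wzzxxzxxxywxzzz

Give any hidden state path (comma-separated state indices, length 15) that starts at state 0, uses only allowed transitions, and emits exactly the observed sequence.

0,2,2,5,5,2,5,5,4,3,1,5,2,2,2

  t0 'w' -> {0,1}, take 0 (start)
  t1 'z' -> {2}, take 2 (0->2 ok)
  t2 'z' -> {2}, take 2 (2->2 ok)
  t3 'x' -> {4,5}, take 5 (2->5 ok)
  t4 'x' -> {4,5}, take 5 (5->5 ok)
  t5 'z' -> {2}, take 2 (5->2 ok)
  t6 'x' -> {4,5}, take 5 (2->5 ok)
  t7 'x' -> {4,5}, take 5 (5->5 ok)
  t8 'x' -> {4,5}, take 4 (5->4 ok)
  t9 'y' -> {3}, take 3 (4->3 ok)
  t10 'w' -> {0,1}, take 1 (3->1 ok)
  t11 'x' -> {4,5}, take 5 (1->5 ok)
  t12 'z' -> {2}, take 2 (5->2 ok)
  t13 'z' -> {2}, take 2 (2->2 ok)
  t14 'z' -> {2}, take 2 (2->2 ok)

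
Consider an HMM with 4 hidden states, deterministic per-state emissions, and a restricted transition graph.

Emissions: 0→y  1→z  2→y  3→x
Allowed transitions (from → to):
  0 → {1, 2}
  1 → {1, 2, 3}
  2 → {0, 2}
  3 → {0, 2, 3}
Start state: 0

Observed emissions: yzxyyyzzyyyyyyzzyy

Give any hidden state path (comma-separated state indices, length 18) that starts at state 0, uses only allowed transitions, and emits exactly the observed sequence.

0,1,3,0,2,0,1,1,2,2,2,0,2,0,1,1,2,2

  0: obs=y cand={0,2} pick 0 [start]
  1: obs=z cand={1} pick 1 [0->1 ok]
  2: obs=x cand={3} pick 3 [1->3 ok]
  3: obs=y cand={0,2} pick 0 [3->0 ok]
  4: obs=y cand={0,2} pick 2 [0->2 ok]
  5: obs=y cand={0,2} pick 0 [2->0 ok]
  6: obs=z cand={1} pick 1 [0->1 ok]
  7: obs=z cand={1} pick 1 [1->1 ok]
  8: obs=y cand={0,2} pick 2 [1->2 ok]
  9: obs=y cand={0,2} pick 2 [2->2 ok]
  10: obs=y cand={0,2} pick 2 [2->2 ok]
  11: obs=y cand={0,2} pick 0 [2->0 ok]
  12: obs=y cand={0,2} pick 2 [0->2 ok]
  13: obs=y cand={0,2} pick 0 [2->0 ok]
  14: obs=z cand={1} pick 1 [0->1 ok]
  15: obs=z cand={1} pick 1 [1->1 ok]
  16: obs=y cand={0,2} pick 2 [1->2 ok]
  17: obs=y cand={0,2} pick 2 [2->2 ok]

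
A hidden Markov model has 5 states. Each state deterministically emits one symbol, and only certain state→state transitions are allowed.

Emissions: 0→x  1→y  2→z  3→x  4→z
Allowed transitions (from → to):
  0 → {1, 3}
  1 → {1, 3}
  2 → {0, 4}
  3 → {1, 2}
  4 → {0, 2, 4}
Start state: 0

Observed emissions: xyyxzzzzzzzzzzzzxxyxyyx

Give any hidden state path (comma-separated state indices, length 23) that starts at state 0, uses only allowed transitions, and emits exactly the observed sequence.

0,1,1,3,2,4,2,4,2,4,4,4,4,4,4,2,0,3,1,3,1,1,3

  pos 0: x in {0,3}, choose 0; start
  pos 1: y in {1}, choose 1; 0->1 ok
  pos 2: y in {1}, choose 1; 1->1 ok
  pos 3: x in {0,3}, choose 3; 1->3 ok
  pos 4: z in {2,4}, choose 2; 3->2 ok
  pos 5: z in {2,4}, choose 4; 2->4 ok
  pos 6: z in {2,4}, choose 2; 4->2 ok
  pos 7: z in {2,4}, choose 4; 2->4 ok
  pos 8: z in {2,4}, choose 2; 4->2 ok
  pos 9: z in {2,4}, choose 4; 2->4 ok
  pos 10: z in {2,4}, choose 4; 4->4 ok
  pos 11: z in {2,4}, choose 4; 4->4 ok
  pos 12: z in {2,4}, choose 4; 4->4 ok
  pos 13: z in {2,4}, choose 4; 4->4 ok
  pos 14: z in {2,4}, choose 4; 4->4 ok
  pos 15: z in {2,4}, choose 2; 4->2 ok
  pos 16: x in {0,3}, choose 0; 2->0 ok
  pos 17: x in {0,3}, choose 3; 0->3 ok
  pos 18: y in {1}, choose 1; 3->1 ok
  pos 19: x in {0,3}, choose 3; 1->3 ok
  pos 20: y in {1}, choose 1; 3->1 ok
  pos 21: y in {1}, choose 1; 1->1 ok
  pos 22: x in {0,3}, choose 3; 1->3 ok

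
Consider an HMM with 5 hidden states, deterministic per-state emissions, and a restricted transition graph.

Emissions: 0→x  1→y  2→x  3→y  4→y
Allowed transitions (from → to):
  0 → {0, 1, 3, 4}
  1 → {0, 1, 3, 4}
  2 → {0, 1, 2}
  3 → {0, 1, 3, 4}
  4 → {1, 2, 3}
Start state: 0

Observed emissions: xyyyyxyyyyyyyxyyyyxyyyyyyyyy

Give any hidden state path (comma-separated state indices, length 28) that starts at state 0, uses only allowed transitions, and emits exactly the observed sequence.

  0: obs=x cand={0,2} pick 0 [start]
  1: obs=y cand={1,3,4} pick 1 [0->1 ok]
  2: obs=y cand={1,3,4} pick 1 [1->1 ok]
  3: obs=y cand={1,3,4} pick 1 [1->1 ok]
  4: obs=y cand={1,3,4} pick 3 [1->3 ok]
  5: obs=x cand={0,2} pick 0 [3->0 ok]
  6: obs=y cand={1,3,4} pick 4 [0->4 ok]
  7: obs=y cand={1,3,4} pick 1 [4->1 ok]
  8: obs=y cand={1,3,4} pick 1 [1->1 ok]
  9: obs=y cand={1,3,4} pick 3 [1->3 ok]
  10: obs=y cand={1,3,4} pick 4 [3->4 ok]
  11: obs=y cand={1,3,4} pick 1 [4->1 ok]
  12: obs=y cand={1,3,4} pick 1 [1->1 ok]
  13: obs=x cand={0,2} pick 0 [1->0 ok]
  14: obs=y cand={1,3,4} pick 3 [0->3 ok]
  15: obs=y cand={1,3,4} pick 4 [3->4 ok]
  16: obs=y cand={1,3,4} pick 1 [4->1 ok]
  17: obs=y cand={1,3,4} pick 1 [1->1 ok]
  18: obs=x cand={0,2} pick 0 [1->0 ok]
  19: obs=y cand={1,3,4} pick 1 [0->1 ok]
  20: obs=y cand={1,3,4} pick 4 [1->4 ok]
  21: obs=y cand={1,3,4} pick 3 [4->3 ok]
  22: obs=y cand={1,3,4} pick 3 [3->3 ok]
  23: obs=y cand={1,3,4} pick 4 [3->4 ok]
  24: obs=y cand={1,3,4} pick 1 [4->1 ok]
  25: obs=y cand={1,3,4} pick 4 [1->4 ok]
  26: obs=y cand={1,3,4} pick 3 [4->3 ok]
  27: obs=y cand={1,3,4} pick 4 [3->4 ok]

0,1,1,1,3,0,4,1,1,3,4,1,1,0,3,4,1,1,0,1,4,3,3,4,1,4,3,4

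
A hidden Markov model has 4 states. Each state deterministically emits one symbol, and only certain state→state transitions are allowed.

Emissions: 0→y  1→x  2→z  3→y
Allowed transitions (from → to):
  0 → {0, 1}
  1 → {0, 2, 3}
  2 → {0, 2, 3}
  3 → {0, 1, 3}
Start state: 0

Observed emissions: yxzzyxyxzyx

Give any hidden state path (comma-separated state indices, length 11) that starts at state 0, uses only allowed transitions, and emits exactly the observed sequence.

  t0 'y' -> {0,3}, take 0 (start)
  t1 'x' -> {1}, take 1 (0->1 ok)
  t2 'z' -> {2}, take 2 (1->2 ok)
  t3 'z' -> {2}, take 2 (2->2 ok)
  t4 'y' -> {0,3}, take 3 (2->3 ok)
  t5 'x' -> {1}, take 1 (3->1 ok)
  t6 'y' -> {0,3}, take 0 (1->0 ok)
  t7 'x' -> {1}, take 1 (0->1 ok)
  t8 'z' -> {2}, take 2 (1->2 ok)
  t9 'y' -> {0,3}, take 3 (2->3 ok)
  t10 'x' -> {1}, take 1 (3->1 ok)

0,1,2,2,3,1,0,1,2,3,1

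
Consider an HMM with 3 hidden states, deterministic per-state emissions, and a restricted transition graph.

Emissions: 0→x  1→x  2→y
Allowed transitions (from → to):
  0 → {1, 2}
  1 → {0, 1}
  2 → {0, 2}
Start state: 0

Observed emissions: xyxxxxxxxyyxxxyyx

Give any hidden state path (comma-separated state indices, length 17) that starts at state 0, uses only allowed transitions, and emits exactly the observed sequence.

  [0] x  {0,1}  => 0  start
  [1] y  {2}  => 2  0->2 ok
  [2] x  {0,1}  => 0  2->0 ok
  [3] x  {0,1}  => 1  0->1 ok
  [4] x  {0,1}  => 1  1->1 ok
  [5] x  {0,1}  => 0  1->0 ok
  [6] x  {0,1}  => 1  0->1 ok
  [7] x  {0,1}  => 1  1->1 ok
  [8] x  {0,1}  => 0  1->0 ok
  [9] y  {2}  => 2  0->2 ok
  [10] y  {2}  => 2  2->2 ok
  [11] x  {0,1}  => 0  2->0 ok
  [12] x  {0,1}  => 1  0->1 ok
  [13] x  {0,1}  => 0  1->0 ok
  [14] y  {2}  => 2  0->2 ok
  [15] y  {2}  => 2  2->2 ok
  [16] x  {0,1}  => 0  2->0 ok

0,2,0,1,1,0,1,1,0,2,2,0,1,0,2,2,0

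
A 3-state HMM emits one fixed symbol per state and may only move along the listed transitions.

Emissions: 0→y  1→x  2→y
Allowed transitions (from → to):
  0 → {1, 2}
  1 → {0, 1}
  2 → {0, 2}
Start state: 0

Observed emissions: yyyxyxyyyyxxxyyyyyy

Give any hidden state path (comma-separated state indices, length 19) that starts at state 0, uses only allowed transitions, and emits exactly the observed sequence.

  t0 'y' -> {0,2}, take 0 (start)
  t1 'y' -> {0,2}, take 2 (0->2 ok)
  t2 'y' -> {0,2}, take 0 (2->0 ok)
  t3 'x' -> {1}, take 1 (0->1 ok)
  t4 'y' -> {0,2}, take 0 (1->0 ok)
  t5 'x' -> {1}, take 1 (0->1 ok)
  t6 'y' -> {0,2}, take 0 (1->0 ok)
  t7 'y' -> {0,2}, take 2 (0->2 ok)
  t8 'y' -> {0,2}, take 2 (2->2 ok)
  t9 'y' -> {0,2}, take 0 (2->0 ok)
  t10 'x' -> {1}, take 1 (0->1 ok)
  t11 'x' -> {1}, take 1 (1->1 ok)
  t12 'x' -> {1}, take 1 (1->1 ok)
  t13 'y' -> {0,2}, take 0 (1->0 ok)
  t14 'y' -> {0,2}, take 2 (0->2 ok)
  t15 'y' -> {0,2}, take 2 (2->2 ok)
  t16 'y' -> {0,2}, take 0 (2->0 ok)
  t17 'y' -> {0,2}, take 2 (0->2 ok)
  t18 'y' -> {0,2}, take 0 (2->0 ok)

0,2,0,1,0,1,0,2,2,0,1,1,1,0,2,2,0,2,0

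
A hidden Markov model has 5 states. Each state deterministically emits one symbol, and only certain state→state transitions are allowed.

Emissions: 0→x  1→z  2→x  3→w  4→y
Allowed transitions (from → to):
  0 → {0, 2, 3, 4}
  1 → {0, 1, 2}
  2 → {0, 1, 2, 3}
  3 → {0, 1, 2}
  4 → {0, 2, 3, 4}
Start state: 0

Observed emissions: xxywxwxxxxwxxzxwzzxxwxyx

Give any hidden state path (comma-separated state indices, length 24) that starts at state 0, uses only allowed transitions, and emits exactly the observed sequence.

  0: obs=x cand={0,2} pick 0 [start]
  1: obs=x cand={0,2} pick 0 [0->0 ok]
  2: obs=y cand={4} pick 4 [0->4 ok]
  3: obs=w cand={3} pick 3 [4->3 ok]
  4: obs=x cand={0,2} pick 0 [3->0 ok]
  5: obs=w cand={3} pick 3 [0->3 ok]
  6: obs=x cand={0,2} pick 0 [3->0 ok]
  7: obs=x cand={0,2} pick 2 [0->2 ok]
  8: obs=x cand={0,2} pick 0 [2->0 ok]
  9: obs=x cand={0,2} pick 2 [0->2 ok]
  10: obs=w cand={3} pick 3 [2->3 ok]
  11: obs=x cand={0,2} pick 2 [3->2 ok]
  12: obs=x cand={0,2} pick 2 [2->2 ok]
  13: obs=z cand={1} pick 1 [2->1 ok]
  14: obs=x cand={0,2} pick 2 [1->2 ok]
  15: obs=w cand={3} pick 3 [2->3 ok]
  16: obs=z cand={1} pick 1 [3->1 ok]
  17: obs=z cand={1} pick 1 [1->1 ok]
  18: obs=x cand={0,2} pick 2 [1->2 ok]
  19: obs=x cand={0,2} pick 0 [2->0 ok]
  20: obs=w cand={3} pick 3 [0->3 ok]
  21: obs=x cand={0,2} pick 0 [3->0 ok]
  22: obs=y cand={4} pick 4 [0->4 ok]
  23: obs=x cand={0,2} pick 0 [4->0 ok]

0,0,4,3,0,3,0,2,0,2,3,2,2,1,2,3,1,1,2,0,3,0,4,0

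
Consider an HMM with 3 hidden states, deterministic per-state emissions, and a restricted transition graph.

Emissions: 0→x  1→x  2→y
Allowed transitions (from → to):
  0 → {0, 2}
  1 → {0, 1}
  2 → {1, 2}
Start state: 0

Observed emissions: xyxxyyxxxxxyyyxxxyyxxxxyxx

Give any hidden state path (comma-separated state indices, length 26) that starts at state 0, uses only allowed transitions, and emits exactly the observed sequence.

0,2,1,0,2,2,1,1,1,0,0,2,2,2,1,1,0,2,2,1,0,0,0,2,1,1

  0: obs=x cand={0,1} pick 0 [start]
  1: obs=y cand={2} pick 2 [0->2 ok]
  2: obs=x cand={0,1} pick 1 [2->1 ok]
  3: obs=x cand={0,1} pick 0 [1->0 ok]
  4: obs=y cand={2} pick 2 [0->2 ok]
  5: obs=y cand={2} pick 2 [2->2 ok]
  6: obs=x cand={0,1} pick 1 [2->1 ok]
  7: obs=x cand={0,1} pick 1 [1->1 ok]
  8: obs=x cand={0,1} pick 1 [1->1 ok]
  9: obs=x cand={0,1} pick 0 [1->0 ok]
  10: obs=x cand={0,1} pick 0 [0->0 ok]
  11: obs=y cand={2} pick 2 [0->2 ok]
  12: obs=y cand={2} pick 2 [2->2 ok]
  13: obs=y cand={2} pick 2 [2->2 ok]
  14: obs=x cand={0,1} pick 1 [2->1 ok]
  15: obs=x cand={0,1} pick 1 [1->1 ok]
  16: obs=x cand={0,1} pick 0 [1->0 ok]
  17: obs=y cand={2} pick 2 [0->2 ok]
  18: obs=y cand={2} pick 2 [2->2 ok]
  19: obs=x cand={0,1} pick 1 [2->1 ok]
  20: obs=x cand={0,1} pick 0 [1->0 ok]
  21: obs=x cand={0,1} pick 0 [0->0 ok]
  22: obs=x cand={0,1} pick 0 [0->0 ok]
  23: obs=y cand={2} pick 2 [0->2 ok]
  24: obs=x cand={0,1} pick 1 [2->1 ok]
  25: obs=x cand={0,1} pick 1 [1->1 ok]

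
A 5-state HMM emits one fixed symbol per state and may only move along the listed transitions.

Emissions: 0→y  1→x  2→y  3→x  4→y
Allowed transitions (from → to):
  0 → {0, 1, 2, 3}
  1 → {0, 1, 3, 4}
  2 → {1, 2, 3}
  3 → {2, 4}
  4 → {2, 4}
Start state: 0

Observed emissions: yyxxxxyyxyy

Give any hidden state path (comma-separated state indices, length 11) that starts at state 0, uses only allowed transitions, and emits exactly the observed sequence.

  [0] y  {0,2,4}  => 0  start
  [1] y  {0,2,4}  => 0  0->0 ok
  [2] x  {1,3}  => 1  0->1 ok
  [3] x  {1,3}  => 1  1->1 ok
  [4] x  {1,3}  => 1  1->1 ok
  [5] x  {1,3}  => 1  1->1 ok
  [6] y  {0,2,4}  => 0  1->0 ok
  [7] y  {0,2,4}  => 0  0->0 ok
  [8] x  {1,3}  => 3  0->3 ok
  [9] y  {0,2,4}  => 4  3->4 ok
  [10] y  {0,2,4}  => 4  4->4 ok

0,0,1,1,1,1,0,0,3,4,4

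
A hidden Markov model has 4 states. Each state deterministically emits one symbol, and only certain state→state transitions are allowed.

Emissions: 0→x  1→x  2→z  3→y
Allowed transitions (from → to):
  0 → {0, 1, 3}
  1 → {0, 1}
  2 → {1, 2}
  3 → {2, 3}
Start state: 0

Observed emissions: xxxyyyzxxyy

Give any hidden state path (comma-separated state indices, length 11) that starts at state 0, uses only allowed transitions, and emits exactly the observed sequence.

0,0,0,3,3,3,2,1,0,3,3

  0: obs=x cand={0,1} pick 0 [start]
  1: obs=x cand={0,1} pick 0 [0->0 ok]
  2: obs=x cand={0,1} pick 0 [0->0 ok]
  3: obs=y cand={3} pick 3 [0->3 ok]
  4: obs=y cand={3} pick 3 [3->3 ok]
  5: obs=y cand={3} pick 3 [3->3 ok]
  6: obs=z cand={2} pick 2 [3->2 ok]
  7: obs=x cand={0,1} pick 1 [2->1 ok]
  8: obs=x cand={0,1} pick 0 [1->0 ok]
  9: obs=y cand={3} pick 3 [0->3 ok]
  10: obs=y cand={3} pick 3 [3->3 ok]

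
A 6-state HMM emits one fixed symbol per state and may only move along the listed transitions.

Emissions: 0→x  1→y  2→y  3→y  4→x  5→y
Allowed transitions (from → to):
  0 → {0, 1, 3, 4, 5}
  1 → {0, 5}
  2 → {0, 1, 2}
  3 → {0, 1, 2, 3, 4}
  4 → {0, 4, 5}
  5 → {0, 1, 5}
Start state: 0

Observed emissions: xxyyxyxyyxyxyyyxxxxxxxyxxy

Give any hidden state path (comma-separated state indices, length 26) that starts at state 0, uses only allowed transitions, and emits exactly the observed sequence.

0,4,5,1,0,3,0,5,5,0,5,0,1,5,5,0,4,0,0,0,4,0,5,0,0,5

  pos 0: x in {0,4}, choose 0; start
  pos 1: x in {0,4}, choose 4; 0->4 ok
  pos 2: y in {1,2,3,5}, choose 5; 4->5 ok
  pos 3: y in {1,2,3,5}, choose 1; 5->1 ok
  pos 4: x in {0,4}, choose 0; 1->0 ok
  pos 5: y in {1,2,3,5}, choose 3; 0->3 ok
  pos 6: x in {0,4}, choose 0; 3->0 ok
  pos 7: y in {1,2,3,5}, choose 5; 0->5 ok
  pos 8: y in {1,2,3,5}, choose 5; 5->5 ok
  pos 9: x in {0,4}, choose 0; 5->0 ok
  pos 10: y in {1,2,3,5}, choose 5; 0->5 ok
  pos 11: x in {0,4}, choose 0; 5->0 ok
  pos 12: y in {1,2,3,5}, choose 1; 0->1 ok
  pos 13: y in {1,2,3,5}, choose 5; 1->5 ok
  pos 14: y in {1,2,3,5}, choose 5; 5->5 ok
  pos 15: x in {0,4}, choose 0; 5->0 ok
  pos 16: x in {0,4}, choose 4; 0->4 ok
  pos 17: x in {0,4}, choose 0; 4->0 ok
  pos 18: x in {0,4}, choose 0; 0->0 ok
  pos 19: x in {0,4}, choose 0; 0->0 ok
  pos 20: x in {0,4}, choose 4; 0->4 ok
  pos 21: x in {0,4}, choose 0; 4->0 ok
  pos 22: y in {1,2,3,5}, choose 5; 0->5 ok
  pos 23: x in {0,4}, choose 0; 5->0 ok
  pos 24: x in {0,4}, choose 0; 0->0 ok
  pos 25: y in {1,2,3,5}, choose 5; 0->5 ok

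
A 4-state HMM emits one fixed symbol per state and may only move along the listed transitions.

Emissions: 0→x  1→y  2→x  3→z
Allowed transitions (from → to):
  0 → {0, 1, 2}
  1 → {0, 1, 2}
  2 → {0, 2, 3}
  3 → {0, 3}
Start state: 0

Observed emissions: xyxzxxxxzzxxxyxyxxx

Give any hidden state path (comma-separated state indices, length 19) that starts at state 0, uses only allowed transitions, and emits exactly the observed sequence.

0,1,2,3,0,2,2,2,3,3,0,2,0,1,0,1,2,0,2

  t0 'x' -> {0,2}, take 0 (start)
  t1 'y' -> {1}, take 1 (0->1 ok)
  t2 'x' -> {0,2}, take 2 (1->2 ok)
  t3 'z' -> {3}, take 3 (2->3 ok)
  t4 'x' -> {0,2}, take 0 (3->0 ok)
  t5 'x' -> {0,2}, take 2 (0->2 ok)
  t6 'x' -> {0,2}, take 2 (2->2 ok)
  t7 'x' -> {0,2}, take 2 (2->2 ok)
  t8 'z' -> {3}, take 3 (2->3 ok)
  t9 'z' -> {3}, take 3 (3->3 ok)
  t10 'x' -> {0,2}, take 0 (3->0 ok)
  t11 'x' -> {0,2}, take 2 (0->2 ok)
  t12 'x' -> {0,2}, take 0 (2->0 ok)
  t13 'y' -> {1}, take 1 (0->1 ok)
  t14 'x' -> {0,2}, take 0 (1->0 ok)
  t15 'y' -> {1}, take 1 (0->1 ok)
  t16 'x' -> {0,2}, take 2 (1->2 ok)
  t17 'x' -> {0,2}, take 0 (2->0 ok)
  t18 'x' -> {0,2}, take 2 (0->2 ok)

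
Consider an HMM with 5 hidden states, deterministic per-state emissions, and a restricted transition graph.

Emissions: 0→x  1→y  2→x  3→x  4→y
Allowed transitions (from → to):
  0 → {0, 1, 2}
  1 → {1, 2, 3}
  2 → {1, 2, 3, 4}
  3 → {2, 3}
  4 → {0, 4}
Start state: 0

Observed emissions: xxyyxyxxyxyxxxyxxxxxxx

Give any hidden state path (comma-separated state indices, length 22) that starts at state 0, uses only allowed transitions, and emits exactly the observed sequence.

0,0,1,1,2,4,0,2,4,0,1,3,3,2,1,3,2,3,2,2,2,2

  t0 'x' -> {0,2,3}, take 0 (start)
  t1 'x' -> {0,2,3}, take 0 (0->0 ok)
  t2 'y' -> {1,4}, take 1 (0->1 ok)
  t3 'y' -> {1,4}, take 1 (1->1 ok)
  t4 'x' -> {0,2,3}, take 2 (1->2 ok)
  t5 'y' -> {1,4}, take 4 (2->4 ok)
  t6 'x' -> {0,2,3}, take 0 (4->0 ok)
  t7 'x' -> {0,2,3}, take 2 (0->2 ok)
  t8 'y' -> {1,4}, take 4 (2->4 ok)
  t9 'x' -> {0,2,3}, take 0 (4->0 ok)
  t10 'y' -> {1,4}, take 1 (0->1 ok)
  t11 'x' -> {0,2,3}, take 3 (1->3 ok)
  t12 'x' -> {0,2,3}, take 3 (3->3 ok)
  t13 'x' -> {0,2,3}, take 2 (3->2 ok)
  t14 'y' -> {1,4}, take 1 (2->1 ok)
  t15 'x' -> {0,2,3}, take 3 (1->3 ok)
  t16 'x' -> {0,2,3}, take 2 (3->2 ok)
  t17 'x' -> {0,2,3}, take 3 (2->3 ok)
  t18 'x' -> {0,2,3}, take 2 (3->2 ok)
  t19 'x' -> {0,2,3}, take 2 (2->2 ok)
  t20 'x' -> {0,2,3}, take 2 (2->2 ok)
  t21 'x' -> {0,2,3}, take 2 (2->2 ok)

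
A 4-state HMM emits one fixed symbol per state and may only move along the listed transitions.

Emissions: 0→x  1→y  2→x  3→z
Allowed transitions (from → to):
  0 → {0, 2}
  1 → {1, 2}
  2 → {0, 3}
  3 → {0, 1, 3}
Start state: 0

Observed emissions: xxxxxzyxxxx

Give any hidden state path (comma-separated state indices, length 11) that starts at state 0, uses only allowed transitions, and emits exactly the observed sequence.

0,2,0,0,2,3,1,2,0,2,0

  pos 0: x in {0,2}, choose 0; start
  pos 1: x in {0,2}, choose 2; 0->2 ok
  pos 2: x in {0,2}, choose 0; 2->0 ok
  pos 3: x in {0,2}, choose 0; 0->0 ok
  pos 4: x in {0,2}, choose 2; 0->2 ok
  pos 5: z in {3}, choose 3; 2->3 ok
  pos 6: y in {1}, choose 1; 3->1 ok
  pos 7: x in {0,2}, choose 2; 1->2 ok
  pos 8: x in {0,2}, choose 0; 2->0 ok
  pos 9: x in {0,2}, choose 2; 0->2 ok
  pos 10: x in {0,2}, choose 0; 2->0 ok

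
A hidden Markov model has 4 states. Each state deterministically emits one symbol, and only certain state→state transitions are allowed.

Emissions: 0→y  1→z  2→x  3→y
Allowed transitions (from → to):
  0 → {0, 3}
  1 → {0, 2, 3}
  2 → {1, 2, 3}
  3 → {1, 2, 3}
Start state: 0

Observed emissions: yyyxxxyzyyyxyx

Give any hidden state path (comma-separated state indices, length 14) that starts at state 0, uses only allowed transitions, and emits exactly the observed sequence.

  pos 0: y in {0,3}, choose 0; start
  pos 1: y in {0,3}, choose 0; 0->0 ok
  pos 2: y in {0,3}, choose 3; 0->3 ok
  pos 3: x in {2}, choose 2; 3->2 ok
  pos 4: x in {2}, choose 2; 2->2 ok
  pos 5: x in {2}, choose 2; 2->2 ok
  pos 6: y in {0,3}, choose 3; 2->3 ok
  pos 7: z in {1}, choose 1; 3->1 ok
  pos 8: y in {0,3}, choose 0; 1->0 ok
  pos 9: y in {0,3}, choose 3; 0->3 ok
  pos 10: y in {0,3}, choose 3; 3->3 ok
  pos 11: x in {2}, choose 2; 3->2 ok
  pos 12: y in {0,3}, choose 3; 2->3 ok
  pos 13: x in {2}, choose 2; 3->2 ok

0,0,3,2,2,2,3,1,0,3,3,2,3,2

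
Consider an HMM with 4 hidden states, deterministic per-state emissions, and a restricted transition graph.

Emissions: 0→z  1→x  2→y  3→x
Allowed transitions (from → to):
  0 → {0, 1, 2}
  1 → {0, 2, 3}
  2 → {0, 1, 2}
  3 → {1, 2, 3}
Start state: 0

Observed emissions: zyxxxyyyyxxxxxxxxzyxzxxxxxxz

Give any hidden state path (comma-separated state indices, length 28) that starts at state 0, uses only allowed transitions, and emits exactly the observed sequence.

0,2,1,3,1,2,2,2,2,1,3,3,3,3,1,3,1,0,2,1,0,1,3,3,1,3,1,0

  0: obs=z cand={0} pick 0 [start]
  1: obs=y cand={2} pick 2 [0->2 ok]
  2: obs=x cand={1,3} pick 1 [2->1 ok]
  3: obs=x cand={1,3} pick 3 [1->3 ok]
  4: obs=x cand={1,3} pick 1 [3->1 ok]
  5: obs=y cand={2} pick 2 [1->2 ok]
  6: obs=y cand={2} pick 2 [2->2 ok]
  7: obs=y cand={2} pick 2 [2->2 ok]
  8: obs=y cand={2} pick 2 [2->2 ok]
  9: obs=x cand={1,3} pick 1 [2->1 ok]
  10: obs=x cand={1,3} pick 3 [1->3 ok]
  11: obs=x cand={1,3} pick 3 [3->3 ok]
  12: obs=x cand={1,3} pick 3 [3->3 ok]
  13: obs=x cand={1,3} pick 3 [3->3 ok]
  14: obs=x cand={1,3} pick 1 [3->1 ok]
  15: obs=x cand={1,3} pick 3 [1->3 ok]
  16: obs=x cand={1,3} pick 1 [3->1 ok]
  17: obs=z cand={0} pick 0 [1->0 ok]
  18: obs=y cand={2} pick 2 [0->2 ok]
  19: obs=x cand={1,3} pick 1 [2->1 ok]
  20: obs=z cand={0} pick 0 [1->0 ok]
  21: obs=x cand={1,3} pick 1 [0->1 ok]
  22: obs=x cand={1,3} pick 3 [1->3 ok]
  23: obs=x cand={1,3} pick 3 [3->3 ok]
  24: obs=x cand={1,3} pick 1 [3->1 ok]
  25: obs=x cand={1,3} pick 3 [1->3 ok]
  26: obs=x cand={1,3} pick 1 [3->1 ok]
  27: obs=z cand={0} pick 0 [1->0 ok]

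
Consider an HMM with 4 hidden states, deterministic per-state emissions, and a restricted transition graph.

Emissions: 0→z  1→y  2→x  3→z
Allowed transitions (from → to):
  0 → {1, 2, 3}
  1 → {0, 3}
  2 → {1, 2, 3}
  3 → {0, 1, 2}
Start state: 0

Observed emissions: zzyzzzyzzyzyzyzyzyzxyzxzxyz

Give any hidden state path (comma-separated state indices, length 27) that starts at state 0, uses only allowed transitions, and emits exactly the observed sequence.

0,3,1,3,0,3,1,3,0,1,3,1,0,1,0,1,3,1,0,2,1,0,2,3,2,1,3

  0: obs=z cand={0,3} pick 0 [start]
  1: obs=z cand={0,3} pick 3 [0->3 ok]
  2: obs=y cand={1} pick 1 [3->1 ok]
  3: obs=z cand={0,3} pick 3 [1->3 ok]
  4: obs=z cand={0,3} pick 0 [3->0 ok]
  5: obs=z cand={0,3} pick 3 [0->3 ok]
  6: obs=y cand={1} pick 1 [3->1 ok]
  7: obs=z cand={0,3} pick 3 [1->3 ok]
  8: obs=z cand={0,3} pick 0 [3->0 ok]
  9: obs=y cand={1} pick 1 [0->1 ok]
  10: obs=z cand={0,3} pick 3 [1->3 ok]
  11: obs=y cand={1} pick 1 [3->1 ok]
  12: obs=z cand={0,3} pick 0 [1->0 ok]
  13: obs=y cand={1} pick 1 [0->1 ok]
  14: obs=z cand={0,3} pick 0 [1->0 ok]
  15: obs=y cand={1} pick 1 [0->1 ok]
  16: obs=z cand={0,3} pick 3 [1->3 ok]
  17: obs=y cand={1} pick 1 [3->1 ok]
  18: obs=z cand={0,3} pick 0 [1->0 ok]
  19: obs=x cand={2} pick 2 [0->2 ok]
  20: obs=y cand={1} pick 1 [2->1 ok]
  21: obs=z cand={0,3} pick 0 [1->0 ok]
  22: obs=x cand={2} pick 2 [0->2 ok]
  23: obs=z cand={0,3} pick 3 [2->3 ok]
  24: obs=x cand={2} pick 2 [3->2 ok]
  25: obs=y cand={1} pick 1 [2->1 ok]
  26: obs=z cand={0,3} pick 3 [1->3 ok]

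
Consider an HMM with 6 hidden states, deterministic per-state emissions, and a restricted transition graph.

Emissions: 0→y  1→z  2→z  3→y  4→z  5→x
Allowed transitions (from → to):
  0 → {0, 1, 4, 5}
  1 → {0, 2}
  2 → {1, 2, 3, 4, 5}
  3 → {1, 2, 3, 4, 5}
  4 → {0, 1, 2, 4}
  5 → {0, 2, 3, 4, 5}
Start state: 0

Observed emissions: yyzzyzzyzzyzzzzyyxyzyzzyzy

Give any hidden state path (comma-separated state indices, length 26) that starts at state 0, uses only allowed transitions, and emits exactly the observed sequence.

  t0 'y' -> {0,3}, take 0 (start)
  t1 'y' -> {0,3}, take 0 (0->0 ok)
  t2 'z' -> {1,2,4}, take 4 (0->4 ok)
  t3 'z' -> {1,2,4}, take 2 (4->2 ok)
  t4 'y' -> {0,3}, take 3 (2->3 ok)
  t5 'z' -> {1,2,4}, take 4 (3->4 ok)
  t6 'z' -> {1,2,4}, take 1 (4->1 ok)
  t7 'y' -> {0,3}, take 0 (1->0 ok)
  t8 'z' -> {1,2,4}, take 1 (0->1 ok)
  t9 'z' -> {1,2,4}, take 2 (1->2 ok)
  t10 'y' -> {0,3}, take 3 (2->3 ok)
  t11 'z' -> {1,2,4}, take 2 (3->2 ok)
  t12 'z' -> {1,2,4}, take 1 (2->1 ok)
  t13 'z' -> {1,2,4}, take 2 (1->2 ok)
  t14 'z' -> {1,2,4}, take 1 (2->1 ok)
  t15 'y' -> {0,3}, take 0 (1->0 ok)
  t16 'y' -> {0,3}, take 0 (0->0 ok)
  t17 'x' -> {5}, take 5 (0->5 ok)
  t18 'y' -> {0,3}, take 3 (5->3 ok)
  t19 'z' -> {1,2,4}, take 2 (3->2 ok)
  t20 'y' -> {0,3}, take 3 (2->3 ok)
  t21 'z' -> {1,2,4}, take 4 (3->4 ok)
  t22 'z' -> {1,2,4}, take 4 (4->4 ok)
  t23 'y' -> {0,3}, take 0 (4->0 ok)
  t24 'z' -> {1,2,4}, take 1 (0->1 ok)
  t25 'y' -> {0,3}, take 0 (1->0 ok)

0,0,4,2,3,4,1,0,1,2,3,2,1,2,1,0,0,5,3,2,3,4,4,0,1,0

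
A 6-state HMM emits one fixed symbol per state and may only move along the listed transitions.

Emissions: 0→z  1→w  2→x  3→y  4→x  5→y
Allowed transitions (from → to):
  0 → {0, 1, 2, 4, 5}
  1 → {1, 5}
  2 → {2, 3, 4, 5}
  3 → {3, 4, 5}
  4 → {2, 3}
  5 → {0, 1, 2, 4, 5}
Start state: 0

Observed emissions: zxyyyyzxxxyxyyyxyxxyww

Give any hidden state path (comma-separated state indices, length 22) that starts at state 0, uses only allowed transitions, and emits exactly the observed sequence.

  [0] z  {0}  => 0  start
  [1] x  {2,4}  => 2  0->2 ok
  [2] y  {3,5}  => 3  2->3 ok
  [3] y  {3,5}  => 5  3->5 ok
  [4] y  {3,5}  => 5  5->5 ok
  [5] y  {3,5}  => 5  5->5 ok
  [6] z  {0}  => 0  5->0 ok
  [7] x  {2,4}  => 2  0->2 ok
  [8] x  {2,4}  => 2  2->2 ok
  [9] x  {2,4}  => 2  2->2 ok
  [10] y  {3,5}  => 3  2->3 ok
  [11] x  {2,4}  => 4  3->4 ok
  [12] y  {3,5}  => 3  4->3 ok
  [13] y  {3,5}  => 3  3->3 ok
  [14] y  {3,5}  => 5  3->5 ok
  [15] x  {2,4}  => 4  5->4 ok
  [16] y  {3,5}  => 3  4->3 ok
  [17] x  {2,4}  => 4  3->4 ok
  [18] x  {2,4}  => 2  4->2 ok
  [19] y  {3,5}  => 5  2->5 ok
  [20] w  {1}  => 1  5->1 ok
  [21] w  {1}  => 1  1->1 ok

0,2,3,5,5,5,0,2,2,2,3,4,3,3,5,4,3,4,2,5,1,1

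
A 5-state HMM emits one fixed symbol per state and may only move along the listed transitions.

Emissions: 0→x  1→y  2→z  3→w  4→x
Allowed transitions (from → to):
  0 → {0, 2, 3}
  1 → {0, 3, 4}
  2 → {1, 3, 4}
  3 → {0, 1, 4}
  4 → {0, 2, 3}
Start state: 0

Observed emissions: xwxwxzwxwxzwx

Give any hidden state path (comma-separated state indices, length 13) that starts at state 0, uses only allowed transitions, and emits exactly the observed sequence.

  t0 'x' -> {0,4}, take 0 (start)
  t1 'w' -> {3}, take 3 (0->3 ok)
  t2 'x' -> {0,4}, take 4 (3->4 ok)
  t3 'w' -> {3}, take 3 (4->3 ok)
  t4 'x' -> {0,4}, take 0 (3->0 ok)
  t5 'z' -> {2}, take 2 (0->2 ok)
  t6 'w' -> {3}, take 3 (2->3 ok)
  t7 'x' -> {0,4}, take 0 (3->0 ok)
  t8 'w' -> {3}, take 3 (0->3 ok)
  t9 'x' -> {0,4}, take 4 (3->4 ok)
  t10 'z' -> {2}, take 2 (4->2 ok)
  t11 'w' -> {3}, take 3 (2->3 ok)
  t12 'x' -> {0,4}, take 4 (3->4 ok)

0,3,4,3,0,2,3,0,3,4,2,3,4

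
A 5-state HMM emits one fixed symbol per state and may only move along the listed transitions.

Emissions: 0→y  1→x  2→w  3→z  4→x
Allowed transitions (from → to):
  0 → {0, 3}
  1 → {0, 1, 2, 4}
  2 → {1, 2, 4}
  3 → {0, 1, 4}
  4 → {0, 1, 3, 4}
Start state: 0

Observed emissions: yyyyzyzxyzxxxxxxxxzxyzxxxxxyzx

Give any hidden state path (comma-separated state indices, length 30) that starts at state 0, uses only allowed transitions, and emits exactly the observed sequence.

  0: obs=y cand={0} pick 0 [start]
  1: obs=y cand={0} pick 0 [0->0 ok]
  2: obs=y cand={0} pick 0 [0->0 ok]
  3: obs=y cand={0} pick 0 [0->0 ok]
  4: obs=z cand={3} pick 3 [0->3 ok]
  5: obs=y cand={0} pick 0 [3->0 ok]
  6: obs=z cand={3} pick 3 [0->3 ok]
  7: obs=x cand={1,4} pick 4 [3->4 ok]
  8: obs=y cand={0} pick 0 [4->0 ok]
  9: obs=z cand={3} pick 3 [0->3 ok]
  10: obs=x cand={1,4} pick 1 [3->1 ok]
  11: obs=x cand={1,4} pick 1 [1->1 ok]
  12: obs=x cand={1,4} pick 4 [1->4 ok]
  13: obs=x cand={1,4} pick 1 [4->1 ok]
  14: obs=x cand={1,4} pick 4 [1->4 ok]
  15: obs=x cand={1,4} pick 4 [4->4 ok]
  16: obs=x cand={1,4} pick 4 [4->4 ok]
  17: obs=x cand={1,4} pick 4 [4->4 ok]
  18: obs=z cand={3} pick 3 [4->3 ok]
  19: obs=x cand={1,4} pick 4 [3->4 ok]
  20: obs=y cand={0} pick 0 [4->0 ok]
  21: obs=z cand={3} pick 3 [0->3 ok]
  22: obs=x cand={1,4} pick 1 [3->1 ok]
  23: obs=x cand={1,4} pick 4 [1->4 ok]
  24: obs=x cand={1,4} pick 4 [4->4 ok]
  25: obs=x cand={1,4} pick 4 [4->4 ok]
  26: obs=x cand={1,4} pick 4 [4->4 ok]
  27: obs=y cand={0} pick 0 [4->0 ok]
  28: obs=z cand={3} pick 3 [0->3 ok]
  29: obs=x cand={1,4} pick 4 [3->4 ok]

0,0,0,0,3,0,3,4,0,3,1,1,4,1,4,4,4,4,3,4,0,3,1,4,4,4,4,0,3,4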